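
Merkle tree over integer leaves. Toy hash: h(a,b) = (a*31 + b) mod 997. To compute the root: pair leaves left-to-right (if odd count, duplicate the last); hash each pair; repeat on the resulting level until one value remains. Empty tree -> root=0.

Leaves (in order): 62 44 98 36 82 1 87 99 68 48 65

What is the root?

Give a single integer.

Answer: 405

Derivation:
L0: [62, 44, 98, 36, 82, 1, 87, 99, 68, 48, 65]
L1: h(62,44)=(62*31+44)%997=969 h(98,36)=(98*31+36)%997=83 h(82,1)=(82*31+1)%997=549 h(87,99)=(87*31+99)%997=802 h(68,48)=(68*31+48)%997=162 h(65,65)=(65*31+65)%997=86 -> [969, 83, 549, 802, 162, 86]
L2: h(969,83)=(969*31+83)%997=212 h(549,802)=(549*31+802)%997=872 h(162,86)=(162*31+86)%997=123 -> [212, 872, 123]
L3: h(212,872)=(212*31+872)%997=465 h(123,123)=(123*31+123)%997=945 -> [465, 945]
L4: h(465,945)=(465*31+945)%997=405 -> [405]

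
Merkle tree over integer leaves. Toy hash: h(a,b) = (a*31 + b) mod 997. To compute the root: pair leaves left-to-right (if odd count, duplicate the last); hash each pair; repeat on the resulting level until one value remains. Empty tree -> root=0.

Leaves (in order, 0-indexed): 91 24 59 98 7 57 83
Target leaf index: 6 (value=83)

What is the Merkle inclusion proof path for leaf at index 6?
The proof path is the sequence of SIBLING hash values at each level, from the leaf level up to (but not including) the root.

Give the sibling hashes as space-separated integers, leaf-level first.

L0 (leaves): [91, 24, 59, 98, 7, 57, 83], target index=6
L1: h(91,24)=(91*31+24)%997=851 [pair 0] h(59,98)=(59*31+98)%997=930 [pair 1] h(7,57)=(7*31+57)%997=274 [pair 2] h(83,83)=(83*31+83)%997=662 [pair 3] -> [851, 930, 274, 662]
  Sibling for proof at L0: 83
L2: h(851,930)=(851*31+930)%997=392 [pair 0] h(274,662)=(274*31+662)%997=183 [pair 1] -> [392, 183]
  Sibling for proof at L1: 274
L3: h(392,183)=(392*31+183)%997=371 [pair 0] -> [371]
  Sibling for proof at L2: 392
Root: 371
Proof path (sibling hashes from leaf to root): [83, 274, 392]

Answer: 83 274 392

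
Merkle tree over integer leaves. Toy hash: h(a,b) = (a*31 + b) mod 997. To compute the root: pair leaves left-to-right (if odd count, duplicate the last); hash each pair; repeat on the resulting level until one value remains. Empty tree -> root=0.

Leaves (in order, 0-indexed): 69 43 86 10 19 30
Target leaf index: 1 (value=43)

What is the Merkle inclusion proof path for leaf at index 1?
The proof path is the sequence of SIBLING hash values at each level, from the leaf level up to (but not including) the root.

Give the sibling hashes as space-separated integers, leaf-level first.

Answer: 69 682 865

Derivation:
L0 (leaves): [69, 43, 86, 10, 19, 30], target index=1
L1: h(69,43)=(69*31+43)%997=188 [pair 0] h(86,10)=(86*31+10)%997=682 [pair 1] h(19,30)=(19*31+30)%997=619 [pair 2] -> [188, 682, 619]
  Sibling for proof at L0: 69
L2: h(188,682)=(188*31+682)%997=528 [pair 0] h(619,619)=(619*31+619)%997=865 [pair 1] -> [528, 865]
  Sibling for proof at L1: 682
L3: h(528,865)=(528*31+865)%997=284 [pair 0] -> [284]
  Sibling for proof at L2: 865
Root: 284
Proof path (sibling hashes from leaf to root): [69, 682, 865]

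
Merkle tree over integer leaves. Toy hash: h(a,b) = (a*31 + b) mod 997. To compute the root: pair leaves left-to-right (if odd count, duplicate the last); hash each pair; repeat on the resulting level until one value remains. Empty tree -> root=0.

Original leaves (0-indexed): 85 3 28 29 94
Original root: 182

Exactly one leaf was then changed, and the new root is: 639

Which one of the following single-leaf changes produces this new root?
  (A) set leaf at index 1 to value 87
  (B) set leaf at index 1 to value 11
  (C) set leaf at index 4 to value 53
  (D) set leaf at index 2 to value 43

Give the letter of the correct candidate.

Original leaves: [85, 3, 28, 29, 94]
Target new root: 639
Try each candidate change and compute the resulting root:
Candidate A: set leaf[1] = 87 -> leaves = [85, 87, 28, 29, 94]
  L0: [85, 87, 28, 29, 94]
  L1: h(85,87)=(85*31+87)%997=728 h(28,29)=(28*31+29)%997=897 h(94,94)=(94*31+94)%997=17 -> [728, 897, 17]
  L2: h(728,897)=(728*31+897)%997=534 h(17,17)=(17*31+17)%997=544 -> [534, 544]
  L3: h(534,544)=(534*31+544)%997=149 -> [149]
  root = 149 != target 639
Candidate B: set leaf[1] = 11 -> leaves = [85, 11, 28, 29, 94]
  L0: [85, 11, 28, 29, 94]
  L1: h(85,11)=(85*31+11)%997=652 h(28,29)=(28*31+29)%997=897 h(94,94)=(94*31+94)%997=17 -> [652, 897, 17]
  L2: h(652,897)=(652*31+897)%997=172 h(17,17)=(17*31+17)%997=544 -> [172, 544]
  L3: h(172,544)=(172*31+544)%997=891 -> [891]
  root = 891 != target 639
Candidate C: set leaf[4] = 53 -> leaves = [85, 3, 28, 29, 53]
  L0: [85, 3, 28, 29, 53]
  L1: h(85,3)=(85*31+3)%997=644 h(28,29)=(28*31+29)%997=897 h(53,53)=(53*31+53)%997=699 -> [644, 897, 699]
  L2: h(644,897)=(644*31+897)%997=921 h(699,699)=(699*31+699)%997=434 -> [921, 434]
  L3: h(921,434)=(921*31+434)%997=72 -> [72]
  root = 72 != target 639
Candidate D: set leaf[2] = 43 -> leaves = [85, 3, 43, 29, 94]
  L0: [85, 3, 43, 29, 94]
  L1: h(85,3)=(85*31+3)%997=644 h(43,29)=(43*31+29)%997=365 h(94,94)=(94*31+94)%997=17 -> [644, 365, 17]
  L2: h(644,365)=(644*31+365)%997=389 h(17,17)=(17*31+17)%997=544 -> [389, 544]
  L3: h(389,544)=(389*31+544)%997=639 -> [639]
  root = 639 == target 639  ** MATCH **
Candidate D produces the target root.

Answer: D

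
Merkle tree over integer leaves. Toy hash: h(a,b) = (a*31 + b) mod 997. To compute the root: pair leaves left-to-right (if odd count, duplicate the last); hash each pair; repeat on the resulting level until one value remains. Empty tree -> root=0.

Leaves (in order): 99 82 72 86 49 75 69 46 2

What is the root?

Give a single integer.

L0: [99, 82, 72, 86, 49, 75, 69, 46, 2]
L1: h(99,82)=(99*31+82)%997=160 h(72,86)=(72*31+86)%997=324 h(49,75)=(49*31+75)%997=597 h(69,46)=(69*31+46)%997=191 h(2,2)=(2*31+2)%997=64 -> [160, 324, 597, 191, 64]
L2: h(160,324)=(160*31+324)%997=299 h(597,191)=(597*31+191)%997=752 h(64,64)=(64*31+64)%997=54 -> [299, 752, 54]
L3: h(299,752)=(299*31+752)%997=51 h(54,54)=(54*31+54)%997=731 -> [51, 731]
L4: h(51,731)=(51*31+731)%997=318 -> [318]

Answer: 318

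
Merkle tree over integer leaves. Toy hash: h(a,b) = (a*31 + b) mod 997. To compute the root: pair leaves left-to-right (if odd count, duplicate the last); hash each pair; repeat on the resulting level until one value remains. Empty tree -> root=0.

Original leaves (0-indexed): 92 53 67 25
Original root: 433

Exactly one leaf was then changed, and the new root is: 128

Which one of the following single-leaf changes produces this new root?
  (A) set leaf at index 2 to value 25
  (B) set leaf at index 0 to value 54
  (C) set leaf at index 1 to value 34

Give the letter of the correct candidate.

Answer: A

Derivation:
Original leaves: [92, 53, 67, 25]
Target new root: 128
Try each candidate change and compute the resulting root:
Candidate A: set leaf[2] = 25 -> leaves = [92, 53, 25, 25]
  L0: [92, 53, 25, 25]
  L1: h(92,53)=(92*31+53)%997=911 h(25,25)=(25*31+25)%997=800 -> [911, 800]
  L2: h(911,800)=(911*31+800)%997=128 -> [128]
  root = 128 == target 128  ** MATCH **
Candidate B: set leaf[0] = 54 -> leaves = [54, 53, 67, 25]
  L0: [54, 53, 67, 25]
  L1: h(54,53)=(54*31+53)%997=730 h(67,25)=(67*31+25)%997=108 -> [730, 108]
  L2: h(730,108)=(730*31+108)%997=804 -> [804]
  root = 804 != target 128
Candidate C: set leaf[1] = 34 -> leaves = [92, 34, 67, 25]
  L0: [92, 34, 67, 25]
  L1: h(92,34)=(92*31+34)%997=892 h(67,25)=(67*31+25)%997=108 -> [892, 108]
  L2: h(892,108)=(892*31+108)%997=841 -> [841]
  root = 841 != target 128
Candidate A produces the target root.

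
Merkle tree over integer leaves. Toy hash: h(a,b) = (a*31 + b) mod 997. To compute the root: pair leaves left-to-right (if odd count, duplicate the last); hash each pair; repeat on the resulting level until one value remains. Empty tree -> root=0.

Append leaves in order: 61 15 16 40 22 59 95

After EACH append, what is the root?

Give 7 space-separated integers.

After append 61 (leaves=[61]):
  L0: [61]
  root=61
After append 15 (leaves=[61, 15]):
  L0: [61, 15]
  L1: h(61,15)=(61*31+15)%997=909 -> [909]
  root=909
After append 16 (leaves=[61, 15, 16]):
  L0: [61, 15, 16]
  L1: h(61,15)=(61*31+15)%997=909 h(16,16)=(16*31+16)%997=512 -> [909, 512]
  L2: h(909,512)=(909*31+512)%997=775 -> [775]
  root=775
After append 40 (leaves=[61, 15, 16, 40]):
  L0: [61, 15, 16, 40]
  L1: h(61,15)=(61*31+15)%997=909 h(16,40)=(16*31+40)%997=536 -> [909, 536]
  L2: h(909,536)=(909*31+536)%997=799 -> [799]
  root=799
After append 22 (leaves=[61, 15, 16, 40, 22]):
  L0: [61, 15, 16, 40, 22]
  L1: h(61,15)=(61*31+15)%997=909 h(16,40)=(16*31+40)%997=536 h(22,22)=(22*31+22)%997=704 -> [909, 536, 704]
  L2: h(909,536)=(909*31+536)%997=799 h(704,704)=(704*31+704)%997=594 -> [799, 594]
  L3: h(799,594)=(799*31+594)%997=438 -> [438]
  root=438
After append 59 (leaves=[61, 15, 16, 40, 22, 59]):
  L0: [61, 15, 16, 40, 22, 59]
  L1: h(61,15)=(61*31+15)%997=909 h(16,40)=(16*31+40)%997=536 h(22,59)=(22*31+59)%997=741 -> [909, 536, 741]
  L2: h(909,536)=(909*31+536)%997=799 h(741,741)=(741*31+741)%997=781 -> [799, 781]
  L3: h(799,781)=(799*31+781)%997=625 -> [625]
  root=625
After append 95 (leaves=[61, 15, 16, 40, 22, 59, 95]):
  L0: [61, 15, 16, 40, 22, 59, 95]
  L1: h(61,15)=(61*31+15)%997=909 h(16,40)=(16*31+40)%997=536 h(22,59)=(22*31+59)%997=741 h(95,95)=(95*31+95)%997=49 -> [909, 536, 741, 49]
  L2: h(909,536)=(909*31+536)%997=799 h(741,49)=(741*31+49)%997=89 -> [799, 89]
  L3: h(799,89)=(799*31+89)%997=930 -> [930]
  root=930

Answer: 61 909 775 799 438 625 930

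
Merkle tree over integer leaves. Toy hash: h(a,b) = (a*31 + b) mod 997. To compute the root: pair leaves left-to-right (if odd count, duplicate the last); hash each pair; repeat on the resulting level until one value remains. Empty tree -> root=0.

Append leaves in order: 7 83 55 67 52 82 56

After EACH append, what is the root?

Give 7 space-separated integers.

Answer: 7 300 93 105 671 634 732

Derivation:
After append 7 (leaves=[7]):
  L0: [7]
  root=7
After append 83 (leaves=[7, 83]):
  L0: [7, 83]
  L1: h(7,83)=(7*31+83)%997=300 -> [300]
  root=300
After append 55 (leaves=[7, 83, 55]):
  L0: [7, 83, 55]
  L1: h(7,83)=(7*31+83)%997=300 h(55,55)=(55*31+55)%997=763 -> [300, 763]
  L2: h(300,763)=(300*31+763)%997=93 -> [93]
  root=93
After append 67 (leaves=[7, 83, 55, 67]):
  L0: [7, 83, 55, 67]
  L1: h(7,83)=(7*31+83)%997=300 h(55,67)=(55*31+67)%997=775 -> [300, 775]
  L2: h(300,775)=(300*31+775)%997=105 -> [105]
  root=105
After append 52 (leaves=[7, 83, 55, 67, 52]):
  L0: [7, 83, 55, 67, 52]
  L1: h(7,83)=(7*31+83)%997=300 h(55,67)=(55*31+67)%997=775 h(52,52)=(52*31+52)%997=667 -> [300, 775, 667]
  L2: h(300,775)=(300*31+775)%997=105 h(667,667)=(667*31+667)%997=407 -> [105, 407]
  L3: h(105,407)=(105*31+407)%997=671 -> [671]
  root=671
After append 82 (leaves=[7, 83, 55, 67, 52, 82]):
  L0: [7, 83, 55, 67, 52, 82]
  L1: h(7,83)=(7*31+83)%997=300 h(55,67)=(55*31+67)%997=775 h(52,82)=(52*31+82)%997=697 -> [300, 775, 697]
  L2: h(300,775)=(300*31+775)%997=105 h(697,697)=(697*31+697)%997=370 -> [105, 370]
  L3: h(105,370)=(105*31+370)%997=634 -> [634]
  root=634
After append 56 (leaves=[7, 83, 55, 67, 52, 82, 56]):
  L0: [7, 83, 55, 67, 52, 82, 56]
  L1: h(7,83)=(7*31+83)%997=300 h(55,67)=(55*31+67)%997=775 h(52,82)=(52*31+82)%997=697 h(56,56)=(56*31+56)%997=795 -> [300, 775, 697, 795]
  L2: h(300,775)=(300*31+775)%997=105 h(697,795)=(697*31+795)%997=468 -> [105, 468]
  L3: h(105,468)=(105*31+468)%997=732 -> [732]
  root=732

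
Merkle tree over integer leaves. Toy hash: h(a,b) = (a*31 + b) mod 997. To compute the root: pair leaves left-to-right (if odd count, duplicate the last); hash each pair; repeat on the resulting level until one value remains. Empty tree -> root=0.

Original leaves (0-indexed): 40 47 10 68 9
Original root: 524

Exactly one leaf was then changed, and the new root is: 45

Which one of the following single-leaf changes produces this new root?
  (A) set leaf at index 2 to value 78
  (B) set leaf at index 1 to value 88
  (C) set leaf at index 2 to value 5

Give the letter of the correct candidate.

Answer: B

Derivation:
Original leaves: [40, 47, 10, 68, 9]
Target new root: 45
Try each candidate change and compute the resulting root:
Candidate A: set leaf[2] = 78 -> leaves = [40, 47, 78, 68, 9]
  L0: [40, 47, 78, 68, 9]
  L1: h(40,47)=(40*31+47)%997=290 h(78,68)=(78*31+68)%997=492 h(9,9)=(9*31+9)%997=288 -> [290, 492, 288]
  L2: h(290,492)=(290*31+492)%997=509 h(288,288)=(288*31+288)%997=243 -> [509, 243]
  L3: h(509,243)=(509*31+243)%997=70 -> [70]
  root = 70 != target 45
Candidate B: set leaf[1] = 88 -> leaves = [40, 88, 10, 68, 9]
  L0: [40, 88, 10, 68, 9]
  L1: h(40,88)=(40*31+88)%997=331 h(10,68)=(10*31+68)%997=378 h(9,9)=(9*31+9)%997=288 -> [331, 378, 288]
  L2: h(331,378)=(331*31+378)%997=669 h(288,288)=(288*31+288)%997=243 -> [669, 243]
  L3: h(669,243)=(669*31+243)%997=45 -> [45]
  root = 45 == target 45  ** MATCH **
Candidate C: set leaf[2] = 5 -> leaves = [40, 47, 5, 68, 9]
  L0: [40, 47, 5, 68, 9]
  L1: h(40,47)=(40*31+47)%997=290 h(5,68)=(5*31+68)%997=223 h(9,9)=(9*31+9)%997=288 -> [290, 223, 288]
  L2: h(290,223)=(290*31+223)%997=240 h(288,288)=(288*31+288)%997=243 -> [240, 243]
  L3: h(240,243)=(240*31+243)%997=704 -> [704]
  root = 704 != target 45
Candidate B produces the target root.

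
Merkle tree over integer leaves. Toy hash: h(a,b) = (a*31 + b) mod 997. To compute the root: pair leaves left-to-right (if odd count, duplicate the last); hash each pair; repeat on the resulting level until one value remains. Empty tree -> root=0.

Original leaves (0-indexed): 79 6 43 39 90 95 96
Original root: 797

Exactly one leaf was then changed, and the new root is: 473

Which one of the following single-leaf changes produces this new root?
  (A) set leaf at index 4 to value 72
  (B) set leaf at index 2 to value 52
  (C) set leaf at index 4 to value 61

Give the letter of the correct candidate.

Original leaves: [79, 6, 43, 39, 90, 95, 96]
Target new root: 473
Try each candidate change and compute the resulting root:
Candidate A: set leaf[4] = 72 -> leaves = [79, 6, 43, 39, 72, 95, 96]
  L0: [79, 6, 43, 39, 72, 95, 96]
  L1: h(79,6)=(79*31+6)%997=461 h(43,39)=(43*31+39)%997=375 h(72,95)=(72*31+95)%997=333 h(96,96)=(96*31+96)%997=81 -> [461, 375, 333, 81]
  L2: h(461,375)=(461*31+375)%997=708 h(333,81)=(333*31+81)%997=434 -> [708, 434]
  L3: h(708,434)=(708*31+434)%997=448 -> [448]
  root = 448 != target 473
Candidate B: set leaf[2] = 52 -> leaves = [79, 6, 52, 39, 90, 95, 96]
  L0: [79, 6, 52, 39, 90, 95, 96]
  L1: h(79,6)=(79*31+6)%997=461 h(52,39)=(52*31+39)%997=654 h(90,95)=(90*31+95)%997=891 h(96,96)=(96*31+96)%997=81 -> [461, 654, 891, 81]
  L2: h(461,654)=(461*31+654)%997=987 h(891,81)=(891*31+81)%997=783 -> [987, 783]
  L3: h(987,783)=(987*31+783)%997=473 -> [473]
  root = 473 == target 473  ** MATCH **
Candidate C: set leaf[4] = 61 -> leaves = [79, 6, 43, 39, 61, 95, 96]
  L0: [79, 6, 43, 39, 61, 95, 96]
  L1: h(79,6)=(79*31+6)%997=461 h(43,39)=(43*31+39)%997=375 h(61,95)=(61*31+95)%997=989 h(96,96)=(96*31+96)%997=81 -> [461, 375, 989, 81]
  L2: h(461,375)=(461*31+375)%997=708 h(989,81)=(989*31+81)%997=830 -> [708, 830]
  L3: h(708,830)=(708*31+830)%997=844 -> [844]
  root = 844 != target 473
Candidate B produces the target root.

Answer: B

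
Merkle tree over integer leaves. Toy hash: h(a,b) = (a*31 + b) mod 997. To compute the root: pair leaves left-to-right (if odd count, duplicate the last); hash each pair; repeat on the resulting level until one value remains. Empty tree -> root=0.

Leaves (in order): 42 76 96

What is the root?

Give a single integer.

L0: [42, 76, 96]
L1: h(42,76)=(42*31+76)%997=381 h(96,96)=(96*31+96)%997=81 -> [381, 81]
L2: h(381,81)=(381*31+81)%997=925 -> [925]

Answer: 925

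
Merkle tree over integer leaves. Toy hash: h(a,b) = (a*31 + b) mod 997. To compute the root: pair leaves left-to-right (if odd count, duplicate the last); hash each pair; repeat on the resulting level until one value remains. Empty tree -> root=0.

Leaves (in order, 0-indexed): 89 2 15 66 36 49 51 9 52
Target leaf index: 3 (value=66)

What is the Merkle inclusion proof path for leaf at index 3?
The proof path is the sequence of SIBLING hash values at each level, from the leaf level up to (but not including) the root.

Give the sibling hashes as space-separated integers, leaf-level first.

Answer: 15 767 816 63

Derivation:
L0 (leaves): [89, 2, 15, 66, 36, 49, 51, 9, 52], target index=3
L1: h(89,2)=(89*31+2)%997=767 [pair 0] h(15,66)=(15*31+66)%997=531 [pair 1] h(36,49)=(36*31+49)%997=168 [pair 2] h(51,9)=(51*31+9)%997=593 [pair 3] h(52,52)=(52*31+52)%997=667 [pair 4] -> [767, 531, 168, 593, 667]
  Sibling for proof at L0: 15
L2: h(767,531)=(767*31+531)%997=380 [pair 0] h(168,593)=(168*31+593)%997=816 [pair 1] h(667,667)=(667*31+667)%997=407 [pair 2] -> [380, 816, 407]
  Sibling for proof at L1: 767
L3: h(380,816)=(380*31+816)%997=632 [pair 0] h(407,407)=(407*31+407)%997=63 [pair 1] -> [632, 63]
  Sibling for proof at L2: 816
L4: h(632,63)=(632*31+63)%997=712 [pair 0] -> [712]
  Sibling for proof at L3: 63
Root: 712
Proof path (sibling hashes from leaf to root): [15, 767, 816, 63]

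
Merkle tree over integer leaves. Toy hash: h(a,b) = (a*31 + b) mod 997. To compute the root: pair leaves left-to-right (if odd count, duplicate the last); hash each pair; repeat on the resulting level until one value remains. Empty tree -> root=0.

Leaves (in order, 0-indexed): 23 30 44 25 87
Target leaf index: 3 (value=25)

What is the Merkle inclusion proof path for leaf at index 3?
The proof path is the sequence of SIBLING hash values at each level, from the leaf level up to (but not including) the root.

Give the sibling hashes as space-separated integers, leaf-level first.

Answer: 44 743 355

Derivation:
L0 (leaves): [23, 30, 44, 25, 87], target index=3
L1: h(23,30)=(23*31+30)%997=743 [pair 0] h(44,25)=(44*31+25)%997=392 [pair 1] h(87,87)=(87*31+87)%997=790 [pair 2] -> [743, 392, 790]
  Sibling for proof at L0: 44
L2: h(743,392)=(743*31+392)%997=494 [pair 0] h(790,790)=(790*31+790)%997=355 [pair 1] -> [494, 355]
  Sibling for proof at L1: 743
L3: h(494,355)=(494*31+355)%997=714 [pair 0] -> [714]
  Sibling for proof at L2: 355
Root: 714
Proof path (sibling hashes from leaf to root): [44, 743, 355]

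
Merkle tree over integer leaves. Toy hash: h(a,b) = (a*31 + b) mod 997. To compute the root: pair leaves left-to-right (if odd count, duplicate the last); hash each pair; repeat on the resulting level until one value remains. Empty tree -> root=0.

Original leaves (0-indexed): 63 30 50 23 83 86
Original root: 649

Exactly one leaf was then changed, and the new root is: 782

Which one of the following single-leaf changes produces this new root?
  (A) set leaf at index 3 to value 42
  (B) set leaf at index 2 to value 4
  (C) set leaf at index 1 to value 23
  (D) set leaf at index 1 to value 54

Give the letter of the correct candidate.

Answer: D

Derivation:
Original leaves: [63, 30, 50, 23, 83, 86]
Target new root: 782
Try each candidate change and compute the resulting root:
Candidate A: set leaf[3] = 42 -> leaves = [63, 30, 50, 42, 83, 86]
  L0: [63, 30, 50, 42, 83, 86]
  L1: h(63,30)=(63*31+30)%997=986 h(50,42)=(50*31+42)%997=595 h(83,86)=(83*31+86)%997=665 -> [986, 595, 665]
  L2: h(986,595)=(986*31+595)%997=254 h(665,665)=(665*31+665)%997=343 -> [254, 343]
  L3: h(254,343)=(254*31+343)%997=241 -> [241]
  root = 241 != target 782
Candidate B: set leaf[2] = 4 -> leaves = [63, 30, 4, 23, 83, 86]
  L0: [63, 30, 4, 23, 83, 86]
  L1: h(63,30)=(63*31+30)%997=986 h(4,23)=(4*31+23)%997=147 h(83,86)=(83*31+86)%997=665 -> [986, 147, 665]
  L2: h(986,147)=(986*31+147)%997=803 h(665,665)=(665*31+665)%997=343 -> [803, 343]
  L3: h(803,343)=(803*31+343)%997=311 -> [311]
  root = 311 != target 782
Candidate C: set leaf[1] = 23 -> leaves = [63, 23, 50, 23, 83, 86]
  L0: [63, 23, 50, 23, 83, 86]
  L1: h(63,23)=(63*31+23)%997=979 h(50,23)=(50*31+23)%997=576 h(83,86)=(83*31+86)%997=665 -> [979, 576, 665]
  L2: h(979,576)=(979*31+576)%997=18 h(665,665)=(665*31+665)%997=343 -> [18, 343]
  L3: h(18,343)=(18*31+343)%997=901 -> [901]
  root = 901 != target 782
Candidate D: set leaf[1] = 54 -> leaves = [63, 54, 50, 23, 83, 86]
  L0: [63, 54, 50, 23, 83, 86]
  L1: h(63,54)=(63*31+54)%997=13 h(50,23)=(50*31+23)%997=576 h(83,86)=(83*31+86)%997=665 -> [13, 576, 665]
  L2: h(13,576)=(13*31+576)%997=979 h(665,665)=(665*31+665)%997=343 -> [979, 343]
  L3: h(979,343)=(979*31+343)%997=782 -> [782]
  root = 782 == target 782  ** MATCH **
Candidate D produces the target root.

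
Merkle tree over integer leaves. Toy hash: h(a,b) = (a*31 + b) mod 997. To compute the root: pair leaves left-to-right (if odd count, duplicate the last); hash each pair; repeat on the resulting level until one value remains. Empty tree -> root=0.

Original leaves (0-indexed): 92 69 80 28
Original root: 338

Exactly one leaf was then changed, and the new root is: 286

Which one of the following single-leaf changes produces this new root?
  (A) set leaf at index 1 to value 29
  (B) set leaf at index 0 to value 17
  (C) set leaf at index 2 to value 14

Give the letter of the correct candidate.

Answer: C

Derivation:
Original leaves: [92, 69, 80, 28]
Target new root: 286
Try each candidate change and compute the resulting root:
Candidate A: set leaf[1] = 29 -> leaves = [92, 29, 80, 28]
  L0: [92, 29, 80, 28]
  L1: h(92,29)=(92*31+29)%997=887 h(80,28)=(80*31+28)%997=514 -> [887, 514]
  L2: h(887,514)=(887*31+514)%997=95 -> [95]
  root = 95 != target 286
Candidate B: set leaf[0] = 17 -> leaves = [17, 69, 80, 28]
  L0: [17, 69, 80, 28]
  L1: h(17,69)=(17*31+69)%997=596 h(80,28)=(80*31+28)%997=514 -> [596, 514]
  L2: h(596,514)=(596*31+514)%997=47 -> [47]
  root = 47 != target 286
Candidate C: set leaf[2] = 14 -> leaves = [92, 69, 14, 28]
  L0: [92, 69, 14, 28]
  L1: h(92,69)=(92*31+69)%997=927 h(14,28)=(14*31+28)%997=462 -> [927, 462]
  L2: h(927,462)=(927*31+462)%997=286 -> [286]
  root = 286 == target 286  ** MATCH **
Candidate C produces the target root.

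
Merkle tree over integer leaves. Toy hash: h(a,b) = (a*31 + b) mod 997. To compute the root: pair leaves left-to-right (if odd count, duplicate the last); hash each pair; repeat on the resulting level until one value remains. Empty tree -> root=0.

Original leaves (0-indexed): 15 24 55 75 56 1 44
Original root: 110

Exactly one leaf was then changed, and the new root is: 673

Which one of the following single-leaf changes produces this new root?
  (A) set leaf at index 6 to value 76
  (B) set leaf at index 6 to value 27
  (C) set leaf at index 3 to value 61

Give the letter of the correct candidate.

Answer: C

Derivation:
Original leaves: [15, 24, 55, 75, 56, 1, 44]
Target new root: 673
Try each candidate change and compute the resulting root:
Candidate A: set leaf[6] = 76 -> leaves = [15, 24, 55, 75, 56, 1, 76]
  L0: [15, 24, 55, 75, 56, 1, 76]
  L1: h(15,24)=(15*31+24)%997=489 h(55,75)=(55*31+75)%997=783 h(56,1)=(56*31+1)%997=740 h(76,76)=(76*31+76)%997=438 -> [489, 783, 740, 438]
  L2: h(489,783)=(489*31+783)%997=987 h(740,438)=(740*31+438)%997=447 -> [987, 447]
  L3: h(987,447)=(987*31+447)%997=137 -> [137]
  root = 137 != target 673
Candidate B: set leaf[6] = 27 -> leaves = [15, 24, 55, 75, 56, 1, 27]
  L0: [15, 24, 55, 75, 56, 1, 27]
  L1: h(15,24)=(15*31+24)%997=489 h(55,75)=(55*31+75)%997=783 h(56,1)=(56*31+1)%997=740 h(27,27)=(27*31+27)%997=864 -> [489, 783, 740, 864]
  L2: h(489,783)=(489*31+783)%997=987 h(740,864)=(740*31+864)%997=873 -> [987, 873]
  L3: h(987,873)=(987*31+873)%997=563 -> [563]
  root = 563 != target 673
Candidate C: set leaf[3] = 61 -> leaves = [15, 24, 55, 61, 56, 1, 44]
  L0: [15, 24, 55, 61, 56, 1, 44]
  L1: h(15,24)=(15*31+24)%997=489 h(55,61)=(55*31+61)%997=769 h(56,1)=(56*31+1)%997=740 h(44,44)=(44*31+44)%997=411 -> [489, 769, 740, 411]
  L2: h(489,769)=(489*31+769)%997=973 h(740,411)=(740*31+411)%997=420 -> [973, 420]
  L3: h(973,420)=(973*31+420)%997=673 -> [673]
  root = 673 == target 673  ** MATCH **
Candidate C produces the target root.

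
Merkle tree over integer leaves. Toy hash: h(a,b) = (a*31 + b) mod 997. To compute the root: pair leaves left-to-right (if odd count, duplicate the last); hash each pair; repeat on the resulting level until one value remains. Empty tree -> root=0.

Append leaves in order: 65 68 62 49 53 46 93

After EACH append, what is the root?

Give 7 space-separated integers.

After append 65 (leaves=[65]):
  L0: [65]
  root=65
After append 68 (leaves=[65, 68]):
  L0: [65, 68]
  L1: h(65,68)=(65*31+68)%997=89 -> [89]
  root=89
After append 62 (leaves=[65, 68, 62]):
  L0: [65, 68, 62]
  L1: h(65,68)=(65*31+68)%997=89 h(62,62)=(62*31+62)%997=987 -> [89, 987]
  L2: h(89,987)=(89*31+987)%997=755 -> [755]
  root=755
After append 49 (leaves=[65, 68, 62, 49]):
  L0: [65, 68, 62, 49]
  L1: h(65,68)=(65*31+68)%997=89 h(62,49)=(62*31+49)%997=974 -> [89, 974]
  L2: h(89,974)=(89*31+974)%997=742 -> [742]
  root=742
After append 53 (leaves=[65, 68, 62, 49, 53]):
  L0: [65, 68, 62, 49, 53]
  L1: h(65,68)=(65*31+68)%997=89 h(62,49)=(62*31+49)%997=974 h(53,53)=(53*31+53)%997=699 -> [89, 974, 699]
  L2: h(89,974)=(89*31+974)%997=742 h(699,699)=(699*31+699)%997=434 -> [742, 434]
  L3: h(742,434)=(742*31+434)%997=505 -> [505]
  root=505
After append 46 (leaves=[65, 68, 62, 49, 53, 46]):
  L0: [65, 68, 62, 49, 53, 46]
  L1: h(65,68)=(65*31+68)%997=89 h(62,49)=(62*31+49)%997=974 h(53,46)=(53*31+46)%997=692 -> [89, 974, 692]
  L2: h(89,974)=(89*31+974)%997=742 h(692,692)=(692*31+692)%997=210 -> [742, 210]
  L3: h(742,210)=(742*31+210)%997=281 -> [281]
  root=281
After append 93 (leaves=[65, 68, 62, 49, 53, 46, 93]):
  L0: [65, 68, 62, 49, 53, 46, 93]
  L1: h(65,68)=(65*31+68)%997=89 h(62,49)=(62*31+49)%997=974 h(53,46)=(53*31+46)%997=692 h(93,93)=(93*31+93)%997=982 -> [89, 974, 692, 982]
  L2: h(89,974)=(89*31+974)%997=742 h(692,982)=(692*31+982)%997=500 -> [742, 500]
  L3: h(742,500)=(742*31+500)%997=571 -> [571]
  root=571

Answer: 65 89 755 742 505 281 571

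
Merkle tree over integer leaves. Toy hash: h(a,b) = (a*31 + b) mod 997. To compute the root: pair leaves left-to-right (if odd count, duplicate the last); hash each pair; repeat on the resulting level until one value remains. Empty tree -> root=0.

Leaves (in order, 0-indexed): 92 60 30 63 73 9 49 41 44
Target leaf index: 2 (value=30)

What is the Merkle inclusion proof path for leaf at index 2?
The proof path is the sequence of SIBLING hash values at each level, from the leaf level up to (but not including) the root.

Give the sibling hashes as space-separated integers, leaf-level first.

Answer: 63 918 208 130

Derivation:
L0 (leaves): [92, 60, 30, 63, 73, 9, 49, 41, 44], target index=2
L1: h(92,60)=(92*31+60)%997=918 [pair 0] h(30,63)=(30*31+63)%997=993 [pair 1] h(73,9)=(73*31+9)%997=278 [pair 2] h(49,41)=(49*31+41)%997=563 [pair 3] h(44,44)=(44*31+44)%997=411 [pair 4] -> [918, 993, 278, 563, 411]
  Sibling for proof at L0: 63
L2: h(918,993)=(918*31+993)%997=538 [pair 0] h(278,563)=(278*31+563)%997=208 [pair 1] h(411,411)=(411*31+411)%997=191 [pair 2] -> [538, 208, 191]
  Sibling for proof at L1: 918
L3: h(538,208)=(538*31+208)%997=934 [pair 0] h(191,191)=(191*31+191)%997=130 [pair 1] -> [934, 130]
  Sibling for proof at L2: 208
L4: h(934,130)=(934*31+130)%997=171 [pair 0] -> [171]
  Sibling for proof at L3: 130
Root: 171
Proof path (sibling hashes from leaf to root): [63, 918, 208, 130]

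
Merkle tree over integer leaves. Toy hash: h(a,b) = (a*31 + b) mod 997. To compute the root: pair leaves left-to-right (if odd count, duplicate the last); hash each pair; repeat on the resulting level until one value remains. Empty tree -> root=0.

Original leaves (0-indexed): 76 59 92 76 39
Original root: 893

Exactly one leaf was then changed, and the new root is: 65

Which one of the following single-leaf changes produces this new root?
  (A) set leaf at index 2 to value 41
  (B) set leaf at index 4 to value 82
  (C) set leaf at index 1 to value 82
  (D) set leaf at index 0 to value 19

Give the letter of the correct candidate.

Original leaves: [76, 59, 92, 76, 39]
Target new root: 65
Try each candidate change and compute the resulting root:
Candidate A: set leaf[2] = 41 -> leaves = [76, 59, 41, 76, 39]
  L0: [76, 59, 41, 76, 39]
  L1: h(76,59)=(76*31+59)%997=421 h(41,76)=(41*31+76)%997=350 h(39,39)=(39*31+39)%997=251 -> [421, 350, 251]
  L2: h(421,350)=(421*31+350)%997=440 h(251,251)=(251*31+251)%997=56 -> [440, 56]
  L3: h(440,56)=(440*31+56)%997=735 -> [735]
  root = 735 != target 65
Candidate B: set leaf[4] = 82 -> leaves = [76, 59, 92, 76, 82]
  L0: [76, 59, 92, 76, 82]
  L1: h(76,59)=(76*31+59)%997=421 h(92,76)=(92*31+76)%997=934 h(82,82)=(82*31+82)%997=630 -> [421, 934, 630]
  L2: h(421,934)=(421*31+934)%997=27 h(630,630)=(630*31+630)%997=220 -> [27, 220]
  L3: h(27,220)=(27*31+220)%997=60 -> [60]
  root = 60 != target 65
Candidate C: set leaf[1] = 82 -> leaves = [76, 82, 92, 76, 39]
  L0: [76, 82, 92, 76, 39]
  L1: h(76,82)=(76*31+82)%997=444 h(92,76)=(92*31+76)%997=934 h(39,39)=(39*31+39)%997=251 -> [444, 934, 251]
  L2: h(444,934)=(444*31+934)%997=740 h(251,251)=(251*31+251)%997=56 -> [740, 56]
  L3: h(740,56)=(740*31+56)%997=65 -> [65]
  root = 65 == target 65  ** MATCH **
Candidate D: set leaf[0] = 19 -> leaves = [19, 59, 92, 76, 39]
  L0: [19, 59, 92, 76, 39]
  L1: h(19,59)=(19*31+59)%997=648 h(92,76)=(92*31+76)%997=934 h(39,39)=(39*31+39)%997=251 -> [648, 934, 251]
  L2: h(648,934)=(648*31+934)%997=85 h(251,251)=(251*31+251)%997=56 -> [85, 56]
  L3: h(85,56)=(85*31+56)%997=697 -> [697]
  root = 697 != target 65
Candidate C produces the target root.

Answer: C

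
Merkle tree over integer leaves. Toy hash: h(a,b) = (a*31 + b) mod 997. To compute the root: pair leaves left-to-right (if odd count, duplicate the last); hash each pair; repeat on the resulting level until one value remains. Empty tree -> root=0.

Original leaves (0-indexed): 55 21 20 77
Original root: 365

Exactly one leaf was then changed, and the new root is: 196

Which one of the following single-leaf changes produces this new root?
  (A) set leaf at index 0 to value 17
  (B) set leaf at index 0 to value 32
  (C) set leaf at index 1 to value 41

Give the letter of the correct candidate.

Original leaves: [55, 21, 20, 77]
Target new root: 196
Try each candidate change and compute the resulting root:
Candidate A: set leaf[0] = 17 -> leaves = [17, 21, 20, 77]
  L0: [17, 21, 20, 77]
  L1: h(17,21)=(17*31+21)%997=548 h(20,77)=(20*31+77)%997=697 -> [548, 697]
  L2: h(548,697)=(548*31+697)%997=736 -> [736]
  root = 736 != target 196
Candidate B: set leaf[0] = 32 -> leaves = [32, 21, 20, 77]
  L0: [32, 21, 20, 77]
  L1: h(32,21)=(32*31+21)%997=16 h(20,77)=(20*31+77)%997=697 -> [16, 697]
  L2: h(16,697)=(16*31+697)%997=196 -> [196]
  root = 196 == target 196  ** MATCH **
Candidate C: set leaf[1] = 41 -> leaves = [55, 41, 20, 77]
  L0: [55, 41, 20, 77]
  L1: h(55,41)=(55*31+41)%997=749 h(20,77)=(20*31+77)%997=697 -> [749, 697]
  L2: h(749,697)=(749*31+697)%997=985 -> [985]
  root = 985 != target 196
Candidate B produces the target root.

Answer: B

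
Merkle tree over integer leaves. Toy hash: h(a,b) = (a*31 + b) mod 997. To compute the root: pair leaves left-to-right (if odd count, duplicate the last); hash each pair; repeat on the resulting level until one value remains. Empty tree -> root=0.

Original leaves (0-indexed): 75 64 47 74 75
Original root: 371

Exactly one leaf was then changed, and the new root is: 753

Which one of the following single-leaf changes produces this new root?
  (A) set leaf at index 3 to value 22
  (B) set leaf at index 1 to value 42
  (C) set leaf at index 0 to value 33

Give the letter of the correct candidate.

Original leaves: [75, 64, 47, 74, 75]
Target new root: 753
Try each candidate change and compute the resulting root:
Candidate A: set leaf[3] = 22 -> leaves = [75, 64, 47, 22, 75]
  L0: [75, 64, 47, 22, 75]
  L1: h(75,64)=(75*31+64)%997=395 h(47,22)=(47*31+22)%997=482 h(75,75)=(75*31+75)%997=406 -> [395, 482, 406]
  L2: h(395,482)=(395*31+482)%997=763 h(406,406)=(406*31+406)%997=31 -> [763, 31]
  L3: h(763,31)=(763*31+31)%997=753 -> [753]
  root = 753 == target 753  ** MATCH **
Candidate B: set leaf[1] = 42 -> leaves = [75, 42, 47, 74, 75]
  L0: [75, 42, 47, 74, 75]
  L1: h(75,42)=(75*31+42)%997=373 h(47,74)=(47*31+74)%997=534 h(75,75)=(75*31+75)%997=406 -> [373, 534, 406]
  L2: h(373,534)=(373*31+534)%997=133 h(406,406)=(406*31+406)%997=31 -> [133, 31]
  L3: h(133,31)=(133*31+31)%997=166 -> [166]
  root = 166 != target 753
Candidate C: set leaf[0] = 33 -> leaves = [33, 64, 47, 74, 75]
  L0: [33, 64, 47, 74, 75]
  L1: h(33,64)=(33*31+64)%997=90 h(47,74)=(47*31+74)%997=534 h(75,75)=(75*31+75)%997=406 -> [90, 534, 406]
  L2: h(90,534)=(90*31+534)%997=333 h(406,406)=(406*31+406)%997=31 -> [333, 31]
  L3: h(333,31)=(333*31+31)%997=384 -> [384]
  root = 384 != target 753
Candidate A produces the target root.

Answer: A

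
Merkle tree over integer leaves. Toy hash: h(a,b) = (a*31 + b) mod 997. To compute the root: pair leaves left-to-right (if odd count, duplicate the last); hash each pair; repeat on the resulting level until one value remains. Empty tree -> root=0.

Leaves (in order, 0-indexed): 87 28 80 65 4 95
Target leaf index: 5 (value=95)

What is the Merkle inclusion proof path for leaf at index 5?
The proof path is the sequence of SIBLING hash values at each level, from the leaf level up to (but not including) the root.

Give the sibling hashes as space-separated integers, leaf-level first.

L0 (leaves): [87, 28, 80, 65, 4, 95], target index=5
L1: h(87,28)=(87*31+28)%997=731 [pair 0] h(80,65)=(80*31+65)%997=551 [pair 1] h(4,95)=(4*31+95)%997=219 [pair 2] -> [731, 551, 219]
  Sibling for proof at L0: 4
L2: h(731,551)=(731*31+551)%997=281 [pair 0] h(219,219)=(219*31+219)%997=29 [pair 1] -> [281, 29]
  Sibling for proof at L1: 219
L3: h(281,29)=(281*31+29)%997=764 [pair 0] -> [764]
  Sibling for proof at L2: 281
Root: 764
Proof path (sibling hashes from leaf to root): [4, 219, 281]

Answer: 4 219 281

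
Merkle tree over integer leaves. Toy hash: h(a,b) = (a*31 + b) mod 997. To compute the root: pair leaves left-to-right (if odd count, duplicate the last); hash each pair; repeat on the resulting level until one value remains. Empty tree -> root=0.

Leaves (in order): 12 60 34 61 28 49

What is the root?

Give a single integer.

L0: [12, 60, 34, 61, 28, 49]
L1: h(12,60)=(12*31+60)%997=432 h(34,61)=(34*31+61)%997=118 h(28,49)=(28*31+49)%997=917 -> [432, 118, 917]
L2: h(432,118)=(432*31+118)%997=549 h(917,917)=(917*31+917)%997=431 -> [549, 431]
L3: h(549,431)=(549*31+431)%997=501 -> [501]

Answer: 501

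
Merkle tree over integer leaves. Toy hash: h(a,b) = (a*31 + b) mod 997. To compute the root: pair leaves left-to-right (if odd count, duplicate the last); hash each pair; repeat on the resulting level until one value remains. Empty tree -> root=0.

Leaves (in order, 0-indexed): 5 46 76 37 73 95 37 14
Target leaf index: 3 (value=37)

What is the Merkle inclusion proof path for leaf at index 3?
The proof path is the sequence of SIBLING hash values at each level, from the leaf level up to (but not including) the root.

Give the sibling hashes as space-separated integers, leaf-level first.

L0 (leaves): [5, 46, 76, 37, 73, 95, 37, 14], target index=3
L1: h(5,46)=(5*31+46)%997=201 [pair 0] h(76,37)=(76*31+37)%997=399 [pair 1] h(73,95)=(73*31+95)%997=364 [pair 2] h(37,14)=(37*31+14)%997=164 [pair 3] -> [201, 399, 364, 164]
  Sibling for proof at L0: 76
L2: h(201,399)=(201*31+399)%997=648 [pair 0] h(364,164)=(364*31+164)%997=481 [pair 1] -> [648, 481]
  Sibling for proof at L1: 201
L3: h(648,481)=(648*31+481)%997=629 [pair 0] -> [629]
  Sibling for proof at L2: 481
Root: 629
Proof path (sibling hashes from leaf to root): [76, 201, 481]

Answer: 76 201 481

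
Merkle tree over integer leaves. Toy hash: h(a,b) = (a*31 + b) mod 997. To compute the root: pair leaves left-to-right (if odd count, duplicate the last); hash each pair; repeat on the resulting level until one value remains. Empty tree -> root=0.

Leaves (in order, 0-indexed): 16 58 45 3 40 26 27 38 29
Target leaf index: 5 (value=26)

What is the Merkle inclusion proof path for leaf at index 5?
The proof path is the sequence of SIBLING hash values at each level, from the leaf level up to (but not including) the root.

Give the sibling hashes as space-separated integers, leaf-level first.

L0 (leaves): [16, 58, 45, 3, 40, 26, 27, 38, 29], target index=5
L1: h(16,58)=(16*31+58)%997=554 [pair 0] h(45,3)=(45*31+3)%997=401 [pair 1] h(40,26)=(40*31+26)%997=269 [pair 2] h(27,38)=(27*31+38)%997=875 [pair 3] h(29,29)=(29*31+29)%997=928 [pair 4] -> [554, 401, 269, 875, 928]
  Sibling for proof at L0: 40
L2: h(554,401)=(554*31+401)%997=626 [pair 0] h(269,875)=(269*31+875)%997=241 [pair 1] h(928,928)=(928*31+928)%997=783 [pair 2] -> [626, 241, 783]
  Sibling for proof at L1: 875
L3: h(626,241)=(626*31+241)%997=704 [pair 0] h(783,783)=(783*31+783)%997=131 [pair 1] -> [704, 131]
  Sibling for proof at L2: 626
L4: h(704,131)=(704*31+131)%997=21 [pair 0] -> [21]
  Sibling for proof at L3: 131
Root: 21
Proof path (sibling hashes from leaf to root): [40, 875, 626, 131]

Answer: 40 875 626 131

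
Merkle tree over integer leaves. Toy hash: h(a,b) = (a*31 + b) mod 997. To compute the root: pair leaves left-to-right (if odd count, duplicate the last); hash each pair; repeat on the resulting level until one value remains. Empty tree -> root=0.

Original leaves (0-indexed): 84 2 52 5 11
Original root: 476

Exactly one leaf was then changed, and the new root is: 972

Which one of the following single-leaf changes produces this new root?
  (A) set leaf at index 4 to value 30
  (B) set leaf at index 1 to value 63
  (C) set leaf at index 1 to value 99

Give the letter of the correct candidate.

Answer: C

Derivation:
Original leaves: [84, 2, 52, 5, 11]
Target new root: 972
Try each candidate change and compute the resulting root:
Candidate A: set leaf[4] = 30 -> leaves = [84, 2, 52, 5, 30]
  L0: [84, 2, 52, 5, 30]
  L1: h(84,2)=(84*31+2)%997=612 h(52,5)=(52*31+5)%997=620 h(30,30)=(30*31+30)%997=960 -> [612, 620, 960]
  L2: h(612,620)=(612*31+620)%997=649 h(960,960)=(960*31+960)%997=810 -> [649, 810]
  L3: h(649,810)=(649*31+810)%997=989 -> [989]
  root = 989 != target 972
Candidate B: set leaf[1] = 63 -> leaves = [84, 63, 52, 5, 11]
  L0: [84, 63, 52, 5, 11]
  L1: h(84,63)=(84*31+63)%997=673 h(52,5)=(52*31+5)%997=620 h(11,11)=(11*31+11)%997=352 -> [673, 620, 352]
  L2: h(673,620)=(673*31+620)%997=546 h(352,352)=(352*31+352)%997=297 -> [546, 297]
  L3: h(546,297)=(546*31+297)%997=274 -> [274]
  root = 274 != target 972
Candidate C: set leaf[1] = 99 -> leaves = [84, 99, 52, 5, 11]
  L0: [84, 99, 52, 5, 11]
  L1: h(84,99)=(84*31+99)%997=709 h(52,5)=(52*31+5)%997=620 h(11,11)=(11*31+11)%997=352 -> [709, 620, 352]
  L2: h(709,620)=(709*31+620)%997=665 h(352,352)=(352*31+352)%997=297 -> [665, 297]
  L3: h(665,297)=(665*31+297)%997=972 -> [972]
  root = 972 == target 972  ** MATCH **
Candidate C produces the target root.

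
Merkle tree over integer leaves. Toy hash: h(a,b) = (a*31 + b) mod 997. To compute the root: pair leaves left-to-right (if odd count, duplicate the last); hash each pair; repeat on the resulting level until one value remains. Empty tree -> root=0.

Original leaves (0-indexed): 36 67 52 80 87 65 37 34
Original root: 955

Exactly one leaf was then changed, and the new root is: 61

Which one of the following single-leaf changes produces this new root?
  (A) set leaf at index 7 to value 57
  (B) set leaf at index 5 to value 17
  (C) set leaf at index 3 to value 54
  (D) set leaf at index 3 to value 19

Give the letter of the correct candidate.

Original leaves: [36, 67, 52, 80, 87, 65, 37, 34]
Target new root: 61
Try each candidate change and compute the resulting root:
Candidate A: set leaf[7] = 57 -> leaves = [36, 67, 52, 80, 87, 65, 37, 57]
  L0: [36, 67, 52, 80, 87, 65, 37, 57]
  L1: h(36,67)=(36*31+67)%997=186 h(52,80)=(52*31+80)%997=695 h(87,65)=(87*31+65)%997=768 h(37,57)=(37*31+57)%997=207 -> [186, 695, 768, 207]
  L2: h(186,695)=(186*31+695)%997=479 h(768,207)=(768*31+207)%997=87 -> [479, 87]
  L3: h(479,87)=(479*31+87)%997=978 -> [978]
  root = 978 != target 61
Candidate B: set leaf[5] = 17 -> leaves = [36, 67, 52, 80, 87, 17, 37, 34]
  L0: [36, 67, 52, 80, 87, 17, 37, 34]
  L1: h(36,67)=(36*31+67)%997=186 h(52,80)=(52*31+80)%997=695 h(87,17)=(87*31+17)%997=720 h(37,34)=(37*31+34)%997=184 -> [186, 695, 720, 184]
  L2: h(186,695)=(186*31+695)%997=479 h(720,184)=(720*31+184)%997=570 -> [479, 570]
  L3: h(479,570)=(479*31+570)%997=464 -> [464]
  root = 464 != target 61
Candidate C: set leaf[3] = 54 -> leaves = [36, 67, 52, 54, 87, 65, 37, 34]
  L0: [36, 67, 52, 54, 87, 65, 37, 34]
  L1: h(36,67)=(36*31+67)%997=186 h(52,54)=(52*31+54)%997=669 h(87,65)=(87*31+65)%997=768 h(37,34)=(37*31+34)%997=184 -> [186, 669, 768, 184]
  L2: h(186,669)=(186*31+669)%997=453 h(768,184)=(768*31+184)%997=64 -> [453, 64]
  L3: h(453,64)=(453*31+64)%997=149 -> [149]
  root = 149 != target 61
Candidate D: set leaf[3] = 19 -> leaves = [36, 67, 52, 19, 87, 65, 37, 34]
  L0: [36, 67, 52, 19, 87, 65, 37, 34]
  L1: h(36,67)=(36*31+67)%997=186 h(52,19)=(52*31+19)%997=634 h(87,65)=(87*31+65)%997=768 h(37,34)=(37*31+34)%997=184 -> [186, 634, 768, 184]
  L2: h(186,634)=(186*31+634)%997=418 h(768,184)=(768*31+184)%997=64 -> [418, 64]
  L3: h(418,64)=(418*31+64)%997=61 -> [61]
  root = 61 == target 61  ** MATCH **
Candidate D produces the target root.

Answer: D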